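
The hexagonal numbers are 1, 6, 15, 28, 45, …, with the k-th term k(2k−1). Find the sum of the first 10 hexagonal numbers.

Σ i(2i−1) = 2Σi² − Σi over i = 1..10.
Σi = 55 and Σi² = 385.
2·385 − 1·55 = 715.

715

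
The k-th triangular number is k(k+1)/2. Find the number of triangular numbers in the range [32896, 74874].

The n-th triangular number is n(n+1)/2.
Smallest index with value ≥ 32896: n = 256 (giving 32896).
Largest index with value ≤ 74874: n = 386 (giving 74691).
Indices 256 through 386: 131 terms.

131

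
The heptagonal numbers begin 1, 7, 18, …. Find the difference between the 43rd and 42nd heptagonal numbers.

211

Consecutive heptagonal numbers differ by 5n − 4: here 5·43 − 4 = 211.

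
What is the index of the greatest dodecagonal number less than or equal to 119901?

155

Solve n(5n−4) ≤ 119901 for integer n.
n = 155 gives 119505 ≤ 119901, while n = 156 gives 121056 > 119901; so the answer is index 155.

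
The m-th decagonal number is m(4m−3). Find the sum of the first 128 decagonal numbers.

Σ i(4i−3) = 4Σi² − 3Σi over i = 1..128.
Σi = 8256 and Σi² = 707264.
4·707264 − 3·8256 = 2804288.

2804288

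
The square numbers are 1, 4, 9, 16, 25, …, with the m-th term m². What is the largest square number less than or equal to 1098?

1089

Solve n² ≤ 1098 for integer n.
n = 33 gives 1089 ≤ 1098, while n = 34 gives 1156 > 1098; so the answer is 1089.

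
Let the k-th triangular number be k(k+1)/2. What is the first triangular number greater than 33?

36

Solve n(n+1)/2 > 33 for integer n.
The largest n with value ≤ 33 is 7 (since 28 ≤ 33 < 36), so the first above is n = 8, value 36.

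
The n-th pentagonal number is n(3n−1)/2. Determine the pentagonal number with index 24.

The 24th pentagonal number is n(3n−1)/2 with n = 24.
24·(3·24 − 1)/2 = 24·71/2 = 852.

852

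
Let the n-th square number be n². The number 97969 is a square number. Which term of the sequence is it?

We need n² = 97969, so n = √97969 = 313.

313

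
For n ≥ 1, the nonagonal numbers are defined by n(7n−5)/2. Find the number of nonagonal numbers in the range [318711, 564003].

The n-th nonagonal number is n(7n−5)/2.
Smallest index with value ≥ 318711: n = 303 (giving 320574).
Largest index with value ≤ 564003: n = 401 (giving 561801).
Indices 303 through 401: 99 terms.

99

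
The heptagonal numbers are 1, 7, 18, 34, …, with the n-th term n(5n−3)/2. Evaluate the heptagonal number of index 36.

36·(5·36 − 3)/2 = 36·177/2 = 3186.

3186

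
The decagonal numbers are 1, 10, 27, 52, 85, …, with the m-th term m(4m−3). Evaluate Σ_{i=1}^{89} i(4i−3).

943845

Σ i(4i−3) = 4Σi² − 3Σi over i = 1..89.
Σi = 4005 and Σi² = 238965.
4·238965 − 3·4005 = 943845.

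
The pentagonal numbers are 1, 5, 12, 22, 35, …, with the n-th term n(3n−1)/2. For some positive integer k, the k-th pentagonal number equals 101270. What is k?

Set n(3n−1)/2 = 101270, giving 3n² − n − 202540 = 0.
The discriminant is 1 + 24·101270 = 2430481, and √2430481 = 1559.
So n = (1 + 1559) / 6 = 1560/6 = 260.

260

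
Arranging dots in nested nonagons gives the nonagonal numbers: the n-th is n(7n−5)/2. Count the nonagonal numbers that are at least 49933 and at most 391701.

The n-th nonagonal number is n(7n−5)/2.
Smallest index with value ≥ 49933: n = 120 (giving 50100).
Largest index with value ≤ 391701: n = 334 (giving 389611).
Indices 120 through 334: 215 terms.

215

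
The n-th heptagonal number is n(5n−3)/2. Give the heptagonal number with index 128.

40768

The 128th heptagonal number is n(5n−3)/2 with n = 128.
128·(5·128 − 3)/2 = 128·637/2 = 40768.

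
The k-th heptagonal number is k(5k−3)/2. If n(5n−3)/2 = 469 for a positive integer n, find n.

Set n(5n−3)/2 = 469, giving 5n² − 3n − 938 = 0.
The discriminant is 9 + 40·469 = 18769, and √18769 = 137.
So n = (3 + 137) / 10 = 140/10 = 14.

14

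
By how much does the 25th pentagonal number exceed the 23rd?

143

25·(3·25 − 1)/2 = 925 and 23·(3·23 − 1)/2 = 782.
Difference: 925 − 782 = 143.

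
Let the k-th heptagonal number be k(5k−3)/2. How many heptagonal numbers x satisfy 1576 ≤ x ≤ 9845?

The n-th heptagonal number is n(5n−3)/2.
Smallest index with value ≥ 1576: n = 26 (giving 1651).
Largest index with value ≤ 9845: n = 63 (giving 9828).
Indices 26 through 63: 38 terms.

38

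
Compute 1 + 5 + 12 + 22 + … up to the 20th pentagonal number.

Σ i(3i−1)/2 = (3Σi² − Σi) / 2 over i = 1..20.
Σi = 210 and Σi² = 2870.
(3·2870 − 1·210) / 2 = 8400/2 = 4200.

4200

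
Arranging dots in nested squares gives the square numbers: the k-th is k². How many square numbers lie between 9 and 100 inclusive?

The n-th square number is n².
Smallest index with value ≥ 9: n = 3 (giving 9).
Largest index with value ≤ 100: n = 10 (giving 100).
Indices 3 through 10: 8 terms.

8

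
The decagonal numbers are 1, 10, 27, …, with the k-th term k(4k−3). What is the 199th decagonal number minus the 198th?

Consecutive decagonal numbers differ by 8n − 7: here 8·199 − 7 = 1585.

1585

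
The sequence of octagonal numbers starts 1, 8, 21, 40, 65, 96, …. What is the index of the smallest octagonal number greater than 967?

Solve n(3n−2) > 967 for integer n.
The largest n with value ≤ 967 is 18 (since 936 ≤ 967 < 1045), so the first above is n = 19, value 1045.

19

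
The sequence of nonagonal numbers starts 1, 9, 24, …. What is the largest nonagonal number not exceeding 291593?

289584

Solve n(7n−5)/2 ≤ 291593 for integer n.
n = 288 gives 289584 ≤ 291593, while n = 289 gives 291601 > 291593; so the answer is 289584.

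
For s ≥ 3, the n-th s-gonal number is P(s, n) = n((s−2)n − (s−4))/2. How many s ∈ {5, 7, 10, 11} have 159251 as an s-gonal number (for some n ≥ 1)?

1

s = 5: P(5, 326) = 159251. ✓
s = 7: P(7, 252) = 158382 and P(7, 253) = 159643; 159251 is not s-gonal.
s = 10: P(10, 199) = 157807 and P(10, 200) = 159400; 159251 is not s-gonal.
s = 11: P(11, 188) = 158390 and P(11, 189) = 160083; 159251 is not s-gonal.
Hits: s ∈ {5} → 1.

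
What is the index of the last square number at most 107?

Solve n² ≤ 107 for integer n.
n = 10 gives 100 ≤ 107, while n = 11 gives 121 > 107; so the answer is index 10.

10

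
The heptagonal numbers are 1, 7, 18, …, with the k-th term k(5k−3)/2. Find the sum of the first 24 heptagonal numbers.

Σ i(5i−3)/2 = (5Σi² − 3Σi) / 2 over i = 1..24.
Σi = 300 and Σi² = 4900.
(5·4900 − 3·300) / 2 = 23600/2 = 11800.

11800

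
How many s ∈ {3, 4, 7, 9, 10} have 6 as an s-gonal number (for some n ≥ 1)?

s = 3: P(3, 3) = 6. ✓
s = 4: P(4, 2) = 4 and P(4, 3) = 9; 6 is not s-gonal.
s = 7: P(7, 1) = 1 and P(7, 2) = 7; 6 is not s-gonal.
s = 9: P(9, 1) = 1 and P(9, 2) = 9; 6 is not s-gonal.
s = 10: P(10, 1) = 1 and P(10, 2) = 10; 6 is not s-gonal.
Hits: s ∈ {3} → 1.

1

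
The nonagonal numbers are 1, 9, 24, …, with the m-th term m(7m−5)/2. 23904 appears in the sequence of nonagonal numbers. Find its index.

83

Set n(7n−5)/2 = 23904, giving 7n² − 5n − 47808 = 0.
The discriminant is 25 + 56·23904 = 1338649, and √1338649 = 1157.
So n = (5 + 1157) / 14 = 1162/14 = 83.
Check: 83·(7·83 − 5)/2 = 23904. ✓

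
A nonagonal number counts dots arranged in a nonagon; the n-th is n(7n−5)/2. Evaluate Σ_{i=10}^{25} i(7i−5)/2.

Σ i(7i−5)/2 = (7Σi² − 5Σi) / 2 over i = 10..25.
Σi = 325 − 45 = 280 and Σi² = 5525 − 285 = 5240.
(7·5240 − 5·280) / 2 = 35280/2 = 17640.

17640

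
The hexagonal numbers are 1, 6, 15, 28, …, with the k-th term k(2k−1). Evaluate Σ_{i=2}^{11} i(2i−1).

945

Σ i(2i−1) = 2Σi² − Σi over i = 2..11.
Σi = 66 − 1 = 65 and Σi² = 506 − 1 = 505.
2·505 − 1·65 = 945.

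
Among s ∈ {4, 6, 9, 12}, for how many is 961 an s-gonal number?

s = 4: P(4, 31) = 961. ✓
s = 6: P(6, 22) = 946 and P(6, 23) = 1035; 961 is not s-gonal.
s = 9: P(9, 16) = 856 and P(9, 17) = 969; 961 is not s-gonal.
s = 12: P(12, 14) = 924 and P(12, 15) = 1065; 961 is not s-gonal.
Hits: s ∈ {4} → 1.

1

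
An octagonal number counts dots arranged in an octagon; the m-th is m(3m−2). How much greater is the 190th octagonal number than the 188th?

2264

190·(3·190 − 2) = 107920 and 188·(3·188 − 2) = 105656.
Difference: 107920 − 105656 = 2264.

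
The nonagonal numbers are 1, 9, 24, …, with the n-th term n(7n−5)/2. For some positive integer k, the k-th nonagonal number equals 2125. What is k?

25

Set n(7n−5)/2 = 2125, giving 7n² − 5n − 4250 = 0.
So n = (5 + 345) / 14 = 350/14 = 25.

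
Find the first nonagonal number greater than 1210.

1216

Solve n(7n−5)/2 > 1210 for integer n.
The largest n with value ≤ 1210 is 18 (since 1089 ≤ 1210 < 1216), so the first above is n = 19, value 1216.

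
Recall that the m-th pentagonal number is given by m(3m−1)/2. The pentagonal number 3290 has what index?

Set n(3n−1)/2 = 3290, giving 3n² − n − 6580 = 0.
So n = (1 + 281) / 6 = 282/6 = 47.
Check: 47·(3·47 − 1)/2 = 3290. ✓

47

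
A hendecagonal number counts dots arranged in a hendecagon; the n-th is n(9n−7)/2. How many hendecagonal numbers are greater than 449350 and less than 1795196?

The n-th hendecagonal number is n(9n−7)/2.
Smallest index with value > 449350: n = 317 (giving 451091).
Largest index with value < 1795196: n = 631 (giving 1789516).
Indices 317 through 631: 315 terms.

315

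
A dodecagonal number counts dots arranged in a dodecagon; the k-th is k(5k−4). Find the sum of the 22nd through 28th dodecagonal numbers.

21315

Σ i(5i−4) = 5Σi² − 4Σi over i = 22..28.
Σi = 406 − 231 = 175 and Σi² = 7714 − 3311 = 4403.
5·4403 − 4·175 = 21315.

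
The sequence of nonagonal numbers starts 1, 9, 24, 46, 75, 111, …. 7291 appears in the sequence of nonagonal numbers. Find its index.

Set n(7n−5)/2 = 7291, giving 7n² − 5n − 14582 = 0.
The discriminant is 25 + 56·7291 = 408321, and √408321 = 639.
So n = (5 + 639) / 14 = 644/14 = 46.

46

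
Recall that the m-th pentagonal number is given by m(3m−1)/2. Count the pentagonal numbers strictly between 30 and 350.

The n-th pentagonal number is n(3n−1)/2.
Smallest index with value > 30: n = 5 (giving 35).
Largest index with value < 350: n = 15 (giving 330).
Indices 5 through 15: 11 terms.

11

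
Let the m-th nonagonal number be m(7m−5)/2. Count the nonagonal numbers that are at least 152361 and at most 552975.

The n-th nonagonal number is n(7n−5)/2.
Smallest index with value ≥ 152361: n = 209 (giving 152361).
Largest index with value ≤ 552975: n = 397 (giving 550639).
Indices 209 through 397: 189 terms.

189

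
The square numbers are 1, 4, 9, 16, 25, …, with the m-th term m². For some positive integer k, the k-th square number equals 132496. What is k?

364

We need n² = 132496, so n = √132496 = 364.
Check: 364² = 132496. ✓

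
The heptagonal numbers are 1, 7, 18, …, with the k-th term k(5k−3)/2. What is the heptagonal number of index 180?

The 180th heptagonal number is n(5n−3)/2 with n = 180.
180·(5·180 − 3)/2 = 180·897/2 = 80730.

80730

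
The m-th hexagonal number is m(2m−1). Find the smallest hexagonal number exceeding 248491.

Solve n(2n−1) > 248491 for integer n.
The largest n with value ≤ 248491 is 352 (since 247456 ≤ 248491 < 248865), so the first above is n = 353, value 248865.

248865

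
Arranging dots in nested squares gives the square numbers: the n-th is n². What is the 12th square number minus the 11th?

23

n² − (n−1)² = 2n − 1, so 12² − 11² = 2·12 − 1 = 23.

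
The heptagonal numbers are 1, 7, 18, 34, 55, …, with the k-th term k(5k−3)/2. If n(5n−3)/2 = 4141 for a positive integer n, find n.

41

Set n(5n−3)/2 = 4141, giving 5n² − 3n − 8282 = 0.
So n = (3 + 407) / 10 = 410/10 = 41.
Check: 41·(5·41 − 3)/2 = 4141. ✓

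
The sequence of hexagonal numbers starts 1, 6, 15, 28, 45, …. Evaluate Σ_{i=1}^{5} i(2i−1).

Σ i(2i−1) = 2Σi² − Σi over i = 1..5.
Σi = 15 and Σi² = 55.
2·55 − 1·15 = 95.

95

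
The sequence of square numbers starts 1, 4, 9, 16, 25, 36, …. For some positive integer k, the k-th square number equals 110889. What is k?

333

We need n² = 110889, so n = √110889 = 333.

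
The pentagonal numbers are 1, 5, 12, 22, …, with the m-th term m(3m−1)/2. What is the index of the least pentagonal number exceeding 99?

9

Solve n(3n−1)/2 > 99 for integer n.
The largest n with value ≤ 99 is 8 (since 92 ≤ 99 < 117), so the first above is n = 9, value 117.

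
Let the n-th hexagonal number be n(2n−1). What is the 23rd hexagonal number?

The 23rd hexagonal number is n(2n−1) with n = 23.
23·(2·23 − 1) = 23·45 = 1035.

1035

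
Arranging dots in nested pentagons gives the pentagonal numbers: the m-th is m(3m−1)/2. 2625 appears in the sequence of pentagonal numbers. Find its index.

Set n(3n−1)/2 = 2625, giving 3n² − n − 5250 = 0.
So n = (1 + 251) / 6 = 252/6 = 42.

42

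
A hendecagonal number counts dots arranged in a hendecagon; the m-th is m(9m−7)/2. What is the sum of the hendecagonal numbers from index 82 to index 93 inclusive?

410406

Σ i(9i−7)/2 = (9Σi² − 7Σi) / 2 over i = 82..93.
Σi = 4371 − 3321 = 1050 and Σi² = 272459 − 180441 = 92018.
(9·92018 − 7·1050) / 2 = 820812/2 = 410406.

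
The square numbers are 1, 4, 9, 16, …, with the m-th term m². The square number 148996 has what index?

386

We need n² = 148996, so n = √148996 = 386.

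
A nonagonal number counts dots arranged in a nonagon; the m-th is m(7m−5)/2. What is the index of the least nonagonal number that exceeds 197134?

238

Solve n(7n−5)/2 > 197134 for integer n.
The largest n with value ≤ 197134 is 237 (since 195999 ≤ 197134 < 197659), so the first above is n = 238, value 197659.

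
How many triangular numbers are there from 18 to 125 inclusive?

The n-th triangular number is n(n+1)/2.
Smallest index with value ≥ 18: n = 6 (giving 21).
Largest index with value ≤ 125: n = 15 (giving 120).
Indices 6 through 15: 10 terms.

10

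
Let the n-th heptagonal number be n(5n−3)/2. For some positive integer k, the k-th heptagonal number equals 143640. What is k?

Set n(5n−3)/2 = 143640, giving 5n² − 3n − 287280 = 0.
So n = (3 + 2397) / 10 = 2400/10 = 240.

240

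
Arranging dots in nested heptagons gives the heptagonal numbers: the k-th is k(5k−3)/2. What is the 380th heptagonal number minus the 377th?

380·(5·380 − 3)/2 = 360430 and 377·(5·377 − 3)/2 = 354757.
Difference: 360430 − 354757 = 5673.

5673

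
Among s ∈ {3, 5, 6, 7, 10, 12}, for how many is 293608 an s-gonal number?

s = 3: P(3, 765) = 292995 and P(3, 766) = 293761; 293608 is not s-gonal.
s = 5: P(5, 442) = 292825 and P(5, 443) = 294152; 293608 is not s-gonal.
s = 6: P(6, 383) = 292995 and P(6, 384) = 294528; 293608 is not s-gonal.
s = 7: P(7, 343) = 293608. ✓
s = 10: P(10, 271) = 292951 and P(10, 272) = 295120; 293608 is not s-gonal.
s = 12: P(12, 242) = 291852 and P(12, 243) = 294273; 293608 is not s-gonal.
Hits: s ∈ {7} → 1.

1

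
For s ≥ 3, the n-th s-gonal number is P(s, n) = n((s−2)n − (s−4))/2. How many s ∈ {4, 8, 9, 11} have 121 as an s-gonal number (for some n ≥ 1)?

1

s = 4: P(4, 11) = 121. ✓
s = 8: P(8, 6) = 96 and P(8, 7) = 133; 121 is not s-gonal.
s = 9: P(9, 6) = 111 and P(9, 7) = 154; 121 is not s-gonal.
s = 11: P(11, 5) = 95 and P(11, 6) = 141; 121 is not s-gonal.
Hits: s ∈ {4} → 1.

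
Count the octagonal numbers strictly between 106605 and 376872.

166

The n-th octagonal number is n(3n−2).
Smallest index with value > 106605: n = 189 (giving 106785).
Largest index with value < 376872: n = 354 (giving 375240).
Indices 189 through 354: 166 terms.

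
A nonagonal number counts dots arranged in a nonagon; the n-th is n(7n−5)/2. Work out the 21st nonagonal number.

1491

21·(7·21 − 5)/2 = 21·142/2 = 21·71 = 1491.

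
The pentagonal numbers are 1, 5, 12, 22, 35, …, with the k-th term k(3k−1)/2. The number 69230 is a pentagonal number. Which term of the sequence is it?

215

Set n(3n−1)/2 = 69230, giving 3n² − n − 138460 = 0.
The discriminant is 1 + 24·69230 = 1661521, and √1661521 = 1289.
So n = (1 + 1289) / 6 = 1290/6 = 215.
Check: 215·(3·215 − 1)/2 = 69230. ✓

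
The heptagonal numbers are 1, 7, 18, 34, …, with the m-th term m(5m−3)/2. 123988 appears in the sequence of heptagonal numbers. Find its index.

223

Set n(5n−3)/2 = 123988, giving 5n² − 3n − 247976 = 0.
The discriminant is 9 + 40·123988 = 4959529, and √4959529 = 2227.
So n = (3 + 2227) / 10 = 2230/10 = 223.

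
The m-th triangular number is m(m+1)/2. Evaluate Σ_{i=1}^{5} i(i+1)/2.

Σ i(i+1)/2 = (Σi² + Σi) / 2 over i = 1..5.
Σi = 15 and Σi² = 55.
(1·55 + 1·15) / 2 = 70/2 = 35.

35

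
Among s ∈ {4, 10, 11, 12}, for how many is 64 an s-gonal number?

s = 4: P(4, 8) = 64. ✓
s = 10: P(10, 4) = 52 and P(10, 5) = 85; 64 is not s-gonal.
s = 11: P(11, 4) = 58 and P(11, 5) = 95; 64 is not s-gonal.
s = 12: P(12, 4) = 64. ✓
Hits: s ∈ {4, 12} → 2.

2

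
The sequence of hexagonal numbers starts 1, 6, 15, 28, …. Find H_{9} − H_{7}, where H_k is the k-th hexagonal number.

62

9·(2·9 − 1) = 153 and 7·(2·7 − 1) = 91.
Difference: 153 − 91 = 62.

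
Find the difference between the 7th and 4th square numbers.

33

7² = 49 and 4² = 16.
Difference: 49 − 16 = 33.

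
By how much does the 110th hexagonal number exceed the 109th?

437

Consecutive hexagonal numbers differ by 4n − 3: here 4·110 − 3 = 437.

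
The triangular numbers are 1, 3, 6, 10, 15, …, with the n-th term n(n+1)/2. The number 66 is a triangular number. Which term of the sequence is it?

11

Set n(n+1)/2 = 66, giving n² + n − 132 = 0.
The discriminant is 1 + 8·66 = 529, and √529 = 23.
So n = (-1 + 23) / 2 = 22/2 = 11.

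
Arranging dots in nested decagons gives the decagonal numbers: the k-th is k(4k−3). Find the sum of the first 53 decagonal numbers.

Σ i(4i−3) = 4Σi² − 3Σi over i = 1..53.
Σi = 1431 and Σi² = 51039.
4·51039 − 3·1431 = 199863.

199863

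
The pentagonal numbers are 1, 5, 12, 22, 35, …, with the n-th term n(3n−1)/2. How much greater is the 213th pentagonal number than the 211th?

1271

213·(3·213 − 1)/2 = 67947 and 211·(3·211 − 1)/2 = 66676.
Difference: 67947 − 66676 = 1271.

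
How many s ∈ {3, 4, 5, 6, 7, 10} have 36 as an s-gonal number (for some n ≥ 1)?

2

s = 3: P(3, 8) = 36. ✓
s = 4: P(4, 6) = 36. ✓
s = 5: P(5, 5) = 35 and P(5, 6) = 51; 36 is not s-gonal.
s = 6: P(6, 4) = 28 and P(6, 5) = 45; 36 is not s-gonal.
s = 7: P(7, 4) = 34 and P(7, 5) = 55; 36 is not s-gonal.
s = 10: P(10, 3) = 27 and P(10, 4) = 52; 36 is not s-gonal.
Hits: s ∈ {3, 4} → 2.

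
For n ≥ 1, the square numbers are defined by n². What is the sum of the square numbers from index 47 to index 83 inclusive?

160543

Σ_{i=47}^{83} i² = 194054 − 33511 = 160543.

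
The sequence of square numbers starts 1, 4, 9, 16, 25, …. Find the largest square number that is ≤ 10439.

10404

Solve n² ≤ 10439 for integer n.
n = 102 gives 10404 ≤ 10439, while n = 103 gives 10609 > 10439; so the answer is 10404.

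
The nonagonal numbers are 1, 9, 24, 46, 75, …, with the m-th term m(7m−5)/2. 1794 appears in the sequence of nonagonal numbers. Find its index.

23

Set n(7n−5)/2 = 1794, giving 7n² − 5n − 3588 = 0.
The discriminant is 25 + 56·1794 = 100489, and √100489 = 317.
So n = (5 + 317) / 14 = 322/14 = 23.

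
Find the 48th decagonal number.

9072

48·(4·48 − 3) = 48·189 = 9072.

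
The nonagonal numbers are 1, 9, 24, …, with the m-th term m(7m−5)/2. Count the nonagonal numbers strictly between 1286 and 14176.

The n-th nonagonal number is n(7n−5)/2.
Smallest index with value > 1286: n = 20 (giving 1350).
Largest index with value < 14176: n = 63 (giving 13734).
Indices 20 through 63: 44 terms.

44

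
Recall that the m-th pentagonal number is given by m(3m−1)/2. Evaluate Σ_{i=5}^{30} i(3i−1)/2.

Σ i(3i−1)/2 = (3Σi² − Σi) / 2 over i = 5..30.
Σi = 465 − 10 = 455 and Σi² = 9455 − 30 = 9425.
(3·9425 − 1·455) / 2 = 27820/2 = 13910.

13910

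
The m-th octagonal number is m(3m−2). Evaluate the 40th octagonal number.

The 40th octagonal number is n(3n−2) with n = 40.
40·(3·40 − 2) = 40·118 = 4720.

4720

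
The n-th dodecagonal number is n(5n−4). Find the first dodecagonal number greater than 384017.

Solve n(5n−4) > 384017 for integer n.
The largest n with value ≤ 384017 is 277 (since 382537 ≤ 384017 < 385308), so the first above is n = 278, value 385308.

385308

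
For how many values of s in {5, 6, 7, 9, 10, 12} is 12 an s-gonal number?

s = 5: P(5, 3) = 12. ✓
s = 6: P(6, 2) = 6 and P(6, 3) = 15; 12 is not s-gonal.
s = 7: P(7, 2) = 7 and P(7, 3) = 18; 12 is not s-gonal.
s = 9: P(9, 2) = 9 and P(9, 3) = 24; 12 is not s-gonal.
s = 10: P(10, 2) = 10 and P(10, 3) = 27; 12 is not s-gonal.
s = 12: P(12, 2) = 12. ✓
Hits: s ∈ {5, 12} → 2.

2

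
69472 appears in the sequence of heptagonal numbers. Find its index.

167

Set n(5n−3)/2 = 69472, giving 5n² − 3n − 138944 = 0.
The discriminant is 9 + 40·69472 = 2778889, and √2778889 = 1667.
So n = (3 + 1667) / 10 = 1670/10 = 167.
Check: 167·(5·167 − 3)/2 = 69472. ✓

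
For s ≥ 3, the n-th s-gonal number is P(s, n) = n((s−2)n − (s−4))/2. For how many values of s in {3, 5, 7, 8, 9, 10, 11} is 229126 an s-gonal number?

1

s = 3: P(3, 676) = 228826 and P(3, 677) = 229503; 229126 is not s-gonal.
s = 5: P(5, 391) = 229126. ✓
s = 7: P(7, 303) = 229068 and P(7, 304) = 230584; 229126 is not s-gonal.
s = 8: P(8, 276) = 227976 and P(8, 277) = 229633; 229126 is not s-gonal.
s = 9: P(9, 256) = 228736 and P(9, 257) = 230529; 229126 is not s-gonal.
s = 10: P(10, 239) = 227767 and P(10, 240) = 229680; 229126 is not s-gonal.
s = 11: P(11, 226) = 229051 and P(11, 227) = 231086; 229126 is not s-gonal.
Hits: s ∈ {5} → 1.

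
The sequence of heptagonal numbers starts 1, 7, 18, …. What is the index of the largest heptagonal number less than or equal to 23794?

Solve n(5n−3)/2 ≤ 23794 for integer n.
n = 97 gives 23377 ≤ 23794, while n = 98 gives 23863 > 23794; so the answer is index 97.

97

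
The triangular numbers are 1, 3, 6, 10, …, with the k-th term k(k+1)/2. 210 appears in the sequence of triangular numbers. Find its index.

20

Set n(n+1)/2 = 210, giving n² + n − 420 = 0.
So n = (-1 + 41) / 2 = 40/2 = 20.
Check: 20·21/2 = 210. ✓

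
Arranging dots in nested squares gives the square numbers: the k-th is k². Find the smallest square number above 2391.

2401

Solve n² > 2391 for integer n.
The largest n with value ≤ 2391 is 48 (since 2304 ≤ 2391 < 2401), so the first above is n = 49, value 2401.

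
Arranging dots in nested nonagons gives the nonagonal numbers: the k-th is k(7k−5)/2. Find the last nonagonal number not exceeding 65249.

Solve n(7n−5)/2 ≤ 65249 for integer n.
n = 136 gives 64396 ≤ 65249, while n = 137 gives 65349 > 65249; so the answer is 64396.

64396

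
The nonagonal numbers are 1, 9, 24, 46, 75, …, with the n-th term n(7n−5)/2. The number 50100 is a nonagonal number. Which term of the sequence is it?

120

Set n(7n−5)/2 = 50100, giving 7n² − 5n − 100200 = 0.
The discriminant is 25 + 56·50100 = 2805625, and √2805625 = 1675.
So n = (5 + 1675) / 14 = 1680/14 = 120.
Check: 120·(7·120 − 5)/2 = 50100. ✓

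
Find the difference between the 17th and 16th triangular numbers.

17

Consecutive triangular numbers differ by n: T_{17} − T_{16} = 17.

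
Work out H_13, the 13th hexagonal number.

The 13th hexagonal number is n(2n−1) with n = 13.
13·(2·13 − 1) = 13·25 = 325.

325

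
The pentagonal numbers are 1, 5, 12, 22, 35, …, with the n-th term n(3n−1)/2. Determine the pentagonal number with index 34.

The 34th pentagonal number is n(3n−1)/2 with n = 34.
34·(3·34 − 1)/2 = 34·101/2 = 1717.

1717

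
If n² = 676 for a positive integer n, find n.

We need n² = 676, so n = √676 = 26.

26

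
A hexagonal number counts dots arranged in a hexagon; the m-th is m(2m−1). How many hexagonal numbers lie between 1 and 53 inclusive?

The n-th hexagonal number is n(2n−1).
Smallest index with value ≥ 1: n = 1 (giving 1).
Largest index with value ≤ 53: n = 5 (giving 45).
Indices 1 through 5: 5 terms.

5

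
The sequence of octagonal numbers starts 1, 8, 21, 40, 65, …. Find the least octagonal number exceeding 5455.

Solve n(3n−2) > 5455 for integer n.
The largest n with value ≤ 5455 is 42 (since 5208 ≤ 5455 < 5461), so the first above is n = 43, value 5461.

5461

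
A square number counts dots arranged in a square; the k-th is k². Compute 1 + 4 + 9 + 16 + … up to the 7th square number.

140

Σ_{i=1}^{7} i² = 7·8·15/6 = 140.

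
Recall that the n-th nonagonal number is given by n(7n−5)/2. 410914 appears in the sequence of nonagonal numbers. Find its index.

343

Set n(7n−5)/2 = 410914, giving 7n² − 5n − 821828 = 0.
So n = (5 + 4797) / 14 = 4802/14 = 343.
Check: 343·(7·343 − 5)/2 = 410914. ✓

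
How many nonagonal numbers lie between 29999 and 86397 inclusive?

The n-th nonagonal number is n(7n−5)/2.
Smallest index with value ≥ 29999: n = 93 (giving 30039).
Largest index with value ≤ 86397: n = 157 (giving 85879).
Indices 93 through 157: 65 terms.

65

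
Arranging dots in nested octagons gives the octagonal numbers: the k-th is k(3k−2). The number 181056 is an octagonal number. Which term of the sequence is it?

246

Set n(3n−2) = 181056, giving 3n² − 2n − 181056 = 0.
The discriminant is 4 + 12·181056 = 2172676, and √2172676 = 1474.
So n = (2 + 1474) / 6 = 1476/6 = 246.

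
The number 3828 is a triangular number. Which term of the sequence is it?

87

Set n(n+1)/2 = 3828, giving n² + n − 7656 = 0.
The discriminant is 1 + 8·3828 = 30625, and √30625 = 175.
So n = (-1 + 175) / 2 = 174/2 = 87.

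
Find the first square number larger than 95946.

96100

Solve n² > 95946 for integer n.
The largest n with value ≤ 95946 is 309 (since 95481 ≤ 95946 < 96100), so the first above is n = 310, value 96100.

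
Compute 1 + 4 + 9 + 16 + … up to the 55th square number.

Σ_{i=1}^{55} i² = 55·56·111/6 = 56980.

56980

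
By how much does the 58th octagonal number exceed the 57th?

343

Consecutive octagonal numbers differ by 6n − 5: here 6·58 − 5 = 343.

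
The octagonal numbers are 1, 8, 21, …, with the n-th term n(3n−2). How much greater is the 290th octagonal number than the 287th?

5187

290·(3·290 − 2) = 251720 and 287·(3·287 − 2) = 246533.
Difference: 251720 − 246533 = 5187.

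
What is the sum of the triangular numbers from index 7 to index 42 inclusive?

13188

Σ i(i+1)/2 = (Σi² + Σi) / 2 over i = 7..42.
Σi = 903 − 21 = 882 and Σi² = 25585 − 91 = 25494.
(1·25494 + 1·882) / 2 = 26376/2 = 13188.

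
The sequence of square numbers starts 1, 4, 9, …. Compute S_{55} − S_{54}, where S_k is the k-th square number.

n² − (n−1)² = 2n − 1, so 55² − 54² = 2·55 − 1 = 109.

109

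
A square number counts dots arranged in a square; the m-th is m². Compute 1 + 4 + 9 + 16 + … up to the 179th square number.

1927830

Σ_{i=1}^{179} i² = 179·180·359/6 = 1927830.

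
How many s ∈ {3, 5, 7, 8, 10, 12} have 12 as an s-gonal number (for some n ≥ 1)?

s = 3: P(3, 4) = 10 and P(3, 5) = 15; 12 is not s-gonal.
s = 5: P(5, 3) = 12. ✓
s = 7: P(7, 2) = 7 and P(7, 3) = 18; 12 is not s-gonal.
s = 8: P(8, 2) = 8 and P(8, 3) = 21; 12 is not s-gonal.
s = 10: P(10, 2) = 10 and P(10, 3) = 27; 12 is not s-gonal.
s = 12: P(12, 2) = 12. ✓
Hits: s ∈ {5, 12} → 2.

2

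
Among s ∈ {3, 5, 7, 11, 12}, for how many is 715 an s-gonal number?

2

s = 3: P(3, 37) = 703 and P(3, 38) = 741; 715 is not s-gonal.
s = 5: P(5, 22) = 715. ✓
s = 7: P(7, 17) = 697 and P(7, 18) = 783; 715 is not s-gonal.
s = 11: P(11, 13) = 715. ✓
s = 12: P(12, 12) = 672 and P(12, 13) = 793; 715 is not s-gonal.
Hits: s ∈ {5, 11} → 2.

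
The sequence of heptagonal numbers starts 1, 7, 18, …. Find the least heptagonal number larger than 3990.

Solve n(5n−3)/2 > 3990 for integer n.
The largest n with value ≤ 3990 is 40 (since 3940 ≤ 3990 < 4141), so the first above is n = 41, value 4141.

4141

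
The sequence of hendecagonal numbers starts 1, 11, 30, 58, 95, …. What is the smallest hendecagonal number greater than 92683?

Solve n(9n−7)/2 > 92683 for integer n.
The largest n with value ≤ 92683 is 143 (since 91520 ≤ 92683 < 92808), so the first above is n = 144, value 92808.

92808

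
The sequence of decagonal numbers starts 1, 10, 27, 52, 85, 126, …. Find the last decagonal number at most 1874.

Solve n(4n−3) ≤ 1874 for integer n.
n = 22 gives 1870 ≤ 1874, while n = 23 gives 2047 > 1874; so the answer is 1870.

1870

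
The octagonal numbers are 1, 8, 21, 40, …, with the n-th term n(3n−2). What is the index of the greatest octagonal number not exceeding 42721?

119

Solve n(3n−2) ≤ 42721 for integer n.
n = 119 gives 42245 ≤ 42721, while n = 120 gives 42960 > 42721; so the answer is index 119.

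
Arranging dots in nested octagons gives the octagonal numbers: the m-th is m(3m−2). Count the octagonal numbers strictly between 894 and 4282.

21

The n-th octagonal number is n(3n−2).
Smallest index with value > 894: n = 18 (giving 936).
Largest index with value < 4282: n = 38 (giving 4256).
Indices 18 through 38: 21 terms.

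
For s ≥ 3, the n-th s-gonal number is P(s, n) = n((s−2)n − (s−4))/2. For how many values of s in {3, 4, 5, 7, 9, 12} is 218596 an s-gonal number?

s = 3: P(3, 660) = 218130 and P(3, 661) = 218791; 218596 is not s-gonal.
s = 4: P(4, 467) = 218089 and P(4, 468) = 219024; 218596 is not s-gonal.
s = 5: P(5, 381) = 217551 and P(5, 382) = 218695; 218596 is not s-gonal.
s = 7: P(7, 296) = 218596. ✓
s = 9: P(9, 250) = 218125 and P(9, 251) = 219876; 218596 is not s-gonal.
s = 12: P(12, 209) = 217569 and P(12, 210) = 219660; 218596 is not s-gonal.
Hits: s ∈ {7} → 1.

1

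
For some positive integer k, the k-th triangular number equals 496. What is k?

31

Set n(n+1)/2 = 496, giving n² + n − 992 = 0.
So n = (-1 + 63) / 2 = 62/2 = 31.
Check: 31·32/2 = 496. ✓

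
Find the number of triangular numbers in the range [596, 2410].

The n-th triangular number is n(n+1)/2.
Smallest index with value ≥ 596: n = 35 (giving 630).
Largest index with value ≤ 2410: n = 68 (giving 2346).
Indices 35 through 68: 34 terms.

34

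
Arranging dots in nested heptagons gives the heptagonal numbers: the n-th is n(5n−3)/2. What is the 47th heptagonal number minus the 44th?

678

47·(5·47 − 3)/2 = 5452 and 44·(5·44 − 3)/2 = 4774.
Difference: 5452 − 4774 = 678.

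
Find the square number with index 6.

The 6th square number is n² with n = 6.
6² = 36.

36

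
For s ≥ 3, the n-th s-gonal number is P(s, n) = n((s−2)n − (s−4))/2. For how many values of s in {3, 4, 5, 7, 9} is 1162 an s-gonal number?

1

s = 3: P(3, 47) = 1128 and P(3, 48) = 1176; 1162 is not s-gonal.
s = 4: P(4, 34) = 1156 and P(4, 35) = 1225; 1162 is not s-gonal.
s = 5: P(5, 28) = 1162. ✓
s = 7: P(7, 21) = 1071 and P(7, 22) = 1177; 1162 is not s-gonal.
s = 9: P(9, 18) = 1089 and P(9, 19) = 1216; 1162 is not s-gonal.
Hits: s ∈ {5} → 1.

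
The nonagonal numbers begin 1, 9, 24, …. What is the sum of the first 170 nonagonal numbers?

5746170

Σ i(7i−5)/2 = (7Σi² − 5Σi) / 2 over i = 1..170.
Σi = 14535 and Σi² = 1652145.
(7·1652145 − 5·14535) / 2 = 11492340/2 = 5746170.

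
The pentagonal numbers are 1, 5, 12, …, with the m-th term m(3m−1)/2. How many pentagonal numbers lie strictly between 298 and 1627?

19

The n-th pentagonal number is n(3n−1)/2.
Smallest index with value > 298: n = 15 (giving 330).
Largest index with value < 1627: n = 33 (giving 1617).
Indices 15 through 33: 19 terms.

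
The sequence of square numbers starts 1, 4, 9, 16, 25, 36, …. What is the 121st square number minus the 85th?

121² = 14641 and 85² = 7225.
Difference: 14641 − 7225 = 7416.

7416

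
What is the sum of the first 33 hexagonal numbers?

Σ i(2i−1) = 2Σi² − Σi over i = 1..33.
Σi = 561 and Σi² = 12529.
2·12529 − 1·561 = 24497.

24497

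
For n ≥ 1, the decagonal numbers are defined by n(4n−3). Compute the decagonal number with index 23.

2047

The 23rd decagonal number is n(4n−3) with n = 23.
23·(4·23 − 3) = 23·89 = 2047.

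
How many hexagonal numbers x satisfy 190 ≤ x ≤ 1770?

The n-th hexagonal number is n(2n−1).
Smallest index with value ≥ 190: n = 10 (giving 190).
Largest index with value ≤ 1770: n = 30 (giving 1770).
Indices 10 through 30: 21 terms.

21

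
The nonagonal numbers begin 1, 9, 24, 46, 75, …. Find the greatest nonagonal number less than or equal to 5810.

Solve n(7n−5)/2 ≤ 5810 for integer n.
n = 41 gives 5781 ≤ 5810, while n = 42 gives 6069 > 5810; so the answer is 5781.

5781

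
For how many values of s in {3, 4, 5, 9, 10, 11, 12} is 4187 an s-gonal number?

1

s = 3: P(3, 91) = 4186 and P(3, 92) = 4278; 4187 is not s-gonal.
s = 4: P(4, 64) = 4096 and P(4, 65) = 4225; 4187 is not s-gonal.
s = 5: P(5, 53) = 4187. ✓
s = 9: P(9, 34) = 3961 and P(9, 35) = 4200; 4187 is not s-gonal.
s = 10: P(10, 32) = 4000 and P(10, 33) = 4257; 4187 is not s-gonal.
s = 11: P(11, 30) = 3945 and P(11, 31) = 4216; 4187 is not s-gonal.
s = 12: P(12, 29) = 4089 and P(12, 30) = 4380; 4187 is not s-gonal.
Hits: s ∈ {5} → 1.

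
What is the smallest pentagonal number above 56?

Solve n(3n−1)/2 > 56 for integer n.
The largest n with value ≤ 56 is 6 (since 51 ≤ 56 < 70), so the first above is n = 7, value 70.

70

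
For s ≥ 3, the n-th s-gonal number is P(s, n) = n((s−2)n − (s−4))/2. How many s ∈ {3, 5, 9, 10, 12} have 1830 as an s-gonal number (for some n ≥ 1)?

s = 3: P(3, 60) = 1830. ✓
s = 5: P(5, 35) = 1820 and P(5, 36) = 1926; 1830 is not s-gonal.
s = 9: P(9, 23) = 1794 and P(9, 24) = 1956; 1830 is not s-gonal.
s = 10: P(10, 21) = 1701 and P(10, 22) = 1870; 1830 is not s-gonal.
s = 12: P(12, 19) = 1729 and P(12, 20) = 1920; 1830 is not s-gonal.
Hits: s ∈ {3} → 1.

1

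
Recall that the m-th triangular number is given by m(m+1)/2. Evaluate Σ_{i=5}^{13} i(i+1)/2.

Σ i(i+1)/2 = (Σi² + Σi) / 2 over i = 5..13.
Σi = 91 − 10 = 81 and Σi² = 819 − 30 = 789.
(1·789 + 1·81) / 2 = 870/2 = 435.

435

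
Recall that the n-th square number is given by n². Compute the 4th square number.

16

4² = 16.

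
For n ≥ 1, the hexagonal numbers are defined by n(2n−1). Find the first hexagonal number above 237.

Solve n(2n−1) > 237 for integer n.
The largest n with value ≤ 237 is 11 (since 231 ≤ 237 < 276), so the first above is n = 12, value 276.

276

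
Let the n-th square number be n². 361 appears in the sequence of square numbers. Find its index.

19

We need n² = 361, so n = √361 = 19.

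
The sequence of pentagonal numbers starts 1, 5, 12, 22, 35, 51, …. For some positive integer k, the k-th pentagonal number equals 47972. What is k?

179

Set n(3n−1)/2 = 47972, giving 3n² − n − 95944 = 0.
The discriminant is 1 + 24·47972 = 1151329, and √1151329 = 1073.
So n = (1 + 1073) / 6 = 1074/6 = 179.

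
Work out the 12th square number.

144

The 12th square number is n² with n = 12.
12² = 144.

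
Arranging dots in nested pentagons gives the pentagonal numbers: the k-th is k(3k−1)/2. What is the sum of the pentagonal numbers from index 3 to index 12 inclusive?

Σ i(3i−1)/2 = (3Σi² − Σi) / 2 over i = 3..12.
Σi = 78 − 3 = 75 and Σi² = 650 − 5 = 645.
(3·645 − 1·75) / 2 = 1860/2 = 930.

930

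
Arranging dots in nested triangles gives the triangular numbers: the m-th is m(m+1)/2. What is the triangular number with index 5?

The 5th triangular number is n(n+1)/2 with n = 5.
5·6/2 = 30/2 = 15.

15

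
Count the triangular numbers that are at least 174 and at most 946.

25

The n-th triangular number is n(n+1)/2.
Smallest index with value ≥ 174: n = 19 (giving 190).
Largest index with value ≤ 946: n = 43 (giving 946).
Indices 19 through 43: 25 terms.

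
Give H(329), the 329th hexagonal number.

The 329th hexagonal number is n(2n−1) with n = 329.
329·(2·329 − 1) = 329·657 = 216153.

216153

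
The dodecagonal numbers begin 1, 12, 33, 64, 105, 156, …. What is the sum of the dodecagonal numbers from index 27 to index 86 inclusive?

Σ i(5i−4) = 5Σi² − 4Σi over i = 27..86.
Σi = 3741 − 351 = 3390 and Σi² = 215731 − 6201 = 209530.
5·209530 − 4·3390 = 1034090.

1034090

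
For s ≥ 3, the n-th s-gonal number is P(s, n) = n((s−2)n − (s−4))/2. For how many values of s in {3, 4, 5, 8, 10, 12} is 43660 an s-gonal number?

1

s = 3: P(3, 295) = 43660. ✓
s = 4: P(4, 208) = 43264 and P(4, 209) = 43681; 43660 is not s-gonal.
s = 5: P(5, 170) = 43265 and P(5, 171) = 43776; 43660 is not s-gonal.
s = 8: P(8, 120) = 42960 and P(8, 121) = 43681; 43660 is not s-gonal.
s = 10: P(10, 104) = 42952 and P(10, 105) = 43785; 43660 is not s-gonal.
s = 12: P(12, 93) = 42873 and P(12, 94) = 43804; 43660 is not s-gonal.
Hits: s ∈ {3} → 1.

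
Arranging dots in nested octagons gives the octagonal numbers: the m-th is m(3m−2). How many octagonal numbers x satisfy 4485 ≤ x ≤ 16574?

The n-th octagonal number is n(3n−2).
Smallest index with value ≥ 4485: n = 39 (giving 4485).
Largest index with value ≤ 16574: n = 74 (giving 16280).
Indices 39 through 74: 36 terms.

36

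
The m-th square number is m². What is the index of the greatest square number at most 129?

Solve n² ≤ 129 for integer n.
n = 11 gives 121 ≤ 129, while n = 12 gives 144 > 129; so the answer is index 11.

11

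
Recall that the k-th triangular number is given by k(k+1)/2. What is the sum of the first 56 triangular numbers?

30856

Σ i(i+1)/2 = (Σi² + Σi) / 2 over i = 1..56.
Σi = 1596 and Σi² = 60116.
(1·60116 + 1·1596) / 2 = 61712/2 = 30856.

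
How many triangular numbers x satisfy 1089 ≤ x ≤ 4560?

49

The n-th triangular number is n(n+1)/2.
Smallest index with value ≥ 1089: n = 47 (giving 1128).
Largest index with value ≤ 4560: n = 95 (giving 4560).
Indices 47 through 95: 49 terms.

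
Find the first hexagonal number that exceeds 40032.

40186

Solve n(2n−1) > 40032 for integer n.
The largest n with value ≤ 40032 is 141 (since 39621 ≤ 40032 < 40186), so the first above is n = 142, value 40186.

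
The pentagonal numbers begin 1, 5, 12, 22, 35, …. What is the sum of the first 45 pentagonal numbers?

46575

Σ i(3i−1)/2 = (3Σi² − Σi) / 2 over i = 1..45.
Σi = 1035 and Σi² = 31395.
(3·31395 − 1·1035) / 2 = 93150/2 = 46575.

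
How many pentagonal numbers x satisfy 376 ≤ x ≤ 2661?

The n-th pentagonal number is n(3n−1)/2.
Smallest index with value ≥ 376: n = 16 (giving 376).
Largest index with value ≤ 2661: n = 42 (giving 2625).
Indices 16 through 42: 27 terms.

27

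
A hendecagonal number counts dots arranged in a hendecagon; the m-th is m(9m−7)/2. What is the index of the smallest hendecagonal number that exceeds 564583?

Solve n(9n−7)/2 > 564583 for integer n.
The largest n with value ≤ 564583 is 354 (since 562683 ≤ 564583 < 565870), so the first above is n = 355, value 565870.

355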